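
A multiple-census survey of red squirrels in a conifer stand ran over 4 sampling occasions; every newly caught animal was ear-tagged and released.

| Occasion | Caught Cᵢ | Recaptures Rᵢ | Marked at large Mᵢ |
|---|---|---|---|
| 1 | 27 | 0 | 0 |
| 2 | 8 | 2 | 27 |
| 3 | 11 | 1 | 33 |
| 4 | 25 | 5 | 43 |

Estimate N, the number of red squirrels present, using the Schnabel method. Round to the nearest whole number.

N ≈ 207

Σ MᵢCᵢ = 0·27 + 27·8 + 33·11 + 43·25 = 0 + 216 + 363 + 1075 = 1654
Σ Rᵢ = 0 + 2 + 1 + 5 = 8
N̂ = 1654 / 8 ≈ 206.8 → 207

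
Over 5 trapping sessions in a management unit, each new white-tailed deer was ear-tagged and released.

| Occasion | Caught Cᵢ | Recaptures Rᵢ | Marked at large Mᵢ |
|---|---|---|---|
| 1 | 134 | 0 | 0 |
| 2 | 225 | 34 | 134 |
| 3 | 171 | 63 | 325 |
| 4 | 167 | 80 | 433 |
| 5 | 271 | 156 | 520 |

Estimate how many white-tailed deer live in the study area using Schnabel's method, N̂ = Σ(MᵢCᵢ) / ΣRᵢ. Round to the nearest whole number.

Σ MᵢCᵢ = 0·134 + 134·225 + 325·171 + 433·167 + 520·271 = 0 + 30150 + 55575 + 72311 + 140920 = 298956
Σ Rᵢ = 0 + 34 + 63 + 80 + 156 = 333
N̂ = 298956 / 333 ≈ 897.8 → 898

N ≈ 898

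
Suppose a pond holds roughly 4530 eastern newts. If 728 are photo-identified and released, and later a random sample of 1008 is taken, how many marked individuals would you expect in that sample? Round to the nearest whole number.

The marked fraction of the population is 728/4530, so in a sample of 1008 expect C·(M/N) marked.
E[R] = 728 × 1008 / 4530 = 733824 / 4530 ≈ 162.0 → 162

expected recaptures ≈ 162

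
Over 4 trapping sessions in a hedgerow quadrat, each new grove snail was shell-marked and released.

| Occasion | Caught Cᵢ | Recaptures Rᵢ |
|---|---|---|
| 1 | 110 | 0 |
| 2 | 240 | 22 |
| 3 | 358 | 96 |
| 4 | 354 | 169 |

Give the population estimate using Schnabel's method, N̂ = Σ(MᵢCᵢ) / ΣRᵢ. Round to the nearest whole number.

N ≈ 1229

Marked at large before each occasion: Mᵢ = Σⱼ<ᵢ (Cⱼ − Rⱼ) → M1=0, M2=110, M3=328, M4=590
Σ MᵢCᵢ = 0·110 + 110·240 + 328·358 + 590·354 = 0 + 26400 + 117424 + 208860 = 352684
Σ Rᵢ = 0 + 22 + 96 + 169 = 287
N̂ = 352684 / 287 ≈ 1228.9 → 1229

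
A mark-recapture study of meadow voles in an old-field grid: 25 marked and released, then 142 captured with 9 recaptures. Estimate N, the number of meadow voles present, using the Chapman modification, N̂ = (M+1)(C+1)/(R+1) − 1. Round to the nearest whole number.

N ≈ 371

N̂ = (25+1)(142+1)/(9+1) − 1 = 26·143/10 − 1
= 3718/10 − 1 ≈ 371.8 − 1 ≈ 370.8 → 371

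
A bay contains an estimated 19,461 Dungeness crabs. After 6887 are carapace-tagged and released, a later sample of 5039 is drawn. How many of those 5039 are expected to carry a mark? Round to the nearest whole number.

Expected recaptures E[R] = M·C / N.
E[R] = 6887 × 5039 / 19461 = 34703593 / 19461 ≈ 1783.2 → 1783

expected recaptures ≈ 1783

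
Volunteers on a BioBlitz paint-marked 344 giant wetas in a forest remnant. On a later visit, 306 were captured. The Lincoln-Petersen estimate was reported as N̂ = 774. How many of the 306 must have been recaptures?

From N = M·C/R: R = M·C / N = 344·306 / 774 = 105264 / 774 = 136.

R = 136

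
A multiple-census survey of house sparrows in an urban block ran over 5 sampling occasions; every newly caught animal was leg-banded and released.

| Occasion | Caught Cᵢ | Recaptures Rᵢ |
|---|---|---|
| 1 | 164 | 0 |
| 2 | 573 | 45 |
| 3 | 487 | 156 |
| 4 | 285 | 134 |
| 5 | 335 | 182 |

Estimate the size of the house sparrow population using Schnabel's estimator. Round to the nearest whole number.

N ≈ 2158

Marked at large before each occasion: Mᵢ = Σⱼ<ᵢ (Cⱼ − Rⱼ) → M1=0, M2=164, M3=692, M4=1023, M5=1174
Σ MᵢCᵢ = 0·164 + 164·573 + 692·487 + 1023·285 + 1174·335 = 0 + 93972 + 337004 + 291555 + 393290 = 1115821
Σ Rᵢ = 0 + 45 + 156 + 134 + 182 = 517
N̂ = 1115821 / 517 ≈ 2158.3 → 2158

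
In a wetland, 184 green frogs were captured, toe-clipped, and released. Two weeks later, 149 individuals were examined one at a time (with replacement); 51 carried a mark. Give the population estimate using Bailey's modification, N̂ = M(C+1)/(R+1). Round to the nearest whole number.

N̂ = 184·(149+1)/(51+1) = 184·150/52 = 27600/52 ≈ 530.8 → 531

N ≈ 531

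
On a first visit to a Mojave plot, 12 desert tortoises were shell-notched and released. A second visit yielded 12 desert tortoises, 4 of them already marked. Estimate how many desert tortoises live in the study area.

N = 36

If marked individuals mix randomly, R/C ≈ M/N, giving N ≈ M·C/R.
N = (12 × 12) / 4 = 144 / 4 = 36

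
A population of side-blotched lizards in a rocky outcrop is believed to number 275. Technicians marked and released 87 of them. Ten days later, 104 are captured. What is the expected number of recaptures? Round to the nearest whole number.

Expected recaptures E[R] = M·C / N.
E[R] = 87 × 104 / 275 = 9048 / 275 ≈ 32.9 → 33

expected recaptures ≈ 33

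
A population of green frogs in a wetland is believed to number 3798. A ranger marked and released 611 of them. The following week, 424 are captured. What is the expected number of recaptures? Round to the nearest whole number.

expected recaptures ≈ 68

The marked fraction of the population is 611/3798, so in a sample of 424 expect C·(M/N) marked.
E[R] = 611 × 424 / 3798 = 259064 / 3798 ≈ 68.2 → 68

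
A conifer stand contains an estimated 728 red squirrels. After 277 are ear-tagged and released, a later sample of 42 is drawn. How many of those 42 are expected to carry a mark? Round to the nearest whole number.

expected recaptures ≈ 16

Expected recaptures E[R] = M·C / N.
E[R] = 277 × 42 / 728 = 11634 / 728 ≈ 16.0 → 16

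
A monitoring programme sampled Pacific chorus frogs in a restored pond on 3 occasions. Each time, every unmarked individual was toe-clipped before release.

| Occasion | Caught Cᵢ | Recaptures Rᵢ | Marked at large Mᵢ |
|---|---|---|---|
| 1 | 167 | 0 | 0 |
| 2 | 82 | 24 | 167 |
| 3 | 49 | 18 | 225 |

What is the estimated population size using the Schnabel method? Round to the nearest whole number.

Σ MᵢCᵢ = 0·167 + 167·82 + 225·49 = 0 + 13694 + 11025 = 24719
Σ Rᵢ = 0 + 24 + 18 = 42
N̂ = 24719 / 42 ≈ 588.5 → 589

N ≈ 589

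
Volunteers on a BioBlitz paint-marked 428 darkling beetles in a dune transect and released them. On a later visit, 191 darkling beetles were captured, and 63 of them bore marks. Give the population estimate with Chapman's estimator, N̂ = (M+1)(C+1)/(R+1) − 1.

N̂ = (428+1)(191+1)/(63+1) − 1 = 429·192/64 − 1
= 82368/64 − 1 = 1287 − 1 = 1286

N = 1286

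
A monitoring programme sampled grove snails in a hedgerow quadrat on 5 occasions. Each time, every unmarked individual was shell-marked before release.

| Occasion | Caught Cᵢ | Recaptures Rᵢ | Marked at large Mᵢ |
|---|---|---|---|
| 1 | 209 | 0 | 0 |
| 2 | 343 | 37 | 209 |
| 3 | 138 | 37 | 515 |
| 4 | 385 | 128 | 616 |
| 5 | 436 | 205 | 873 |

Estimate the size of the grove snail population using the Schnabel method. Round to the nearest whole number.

N ≈ 1869

Σ MᵢCᵢ = 0·209 + 209·343 + 515·138 + 616·385 + 873·436 = 0 + 71687 + 71070 + 237160 + 380628 = 760545
Σ Rᵢ = 0 + 37 + 37 + 128 + 205 = 407
N̂ = 760545 / 407 ≈ 1868.7 → 1869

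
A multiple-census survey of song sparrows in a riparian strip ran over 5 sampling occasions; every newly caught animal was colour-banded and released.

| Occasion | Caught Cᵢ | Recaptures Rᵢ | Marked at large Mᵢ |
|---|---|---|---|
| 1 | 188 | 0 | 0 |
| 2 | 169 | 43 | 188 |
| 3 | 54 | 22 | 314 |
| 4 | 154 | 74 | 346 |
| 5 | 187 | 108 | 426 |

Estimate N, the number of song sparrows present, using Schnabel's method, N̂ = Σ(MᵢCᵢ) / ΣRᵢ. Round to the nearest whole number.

N ≈ 736

Σ MᵢCᵢ = 0·188 + 188·169 + 314·54 + 346·154 + 426·187 = 0 + 31772 + 16956 + 53284 + 79662 = 181674
Σ Rᵢ = 0 + 43 + 22 + 74 + 108 = 247
N̂ = 181674 / 247 ≈ 735.5 → 736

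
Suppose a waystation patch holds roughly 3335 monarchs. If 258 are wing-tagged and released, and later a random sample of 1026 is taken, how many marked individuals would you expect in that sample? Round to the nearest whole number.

Expected recaptures E[R] = M·C / N.
E[R] = 258 × 1026 / 3335 = 264708 / 3335 ≈ 79.4 → 79

expected recaptures ≈ 79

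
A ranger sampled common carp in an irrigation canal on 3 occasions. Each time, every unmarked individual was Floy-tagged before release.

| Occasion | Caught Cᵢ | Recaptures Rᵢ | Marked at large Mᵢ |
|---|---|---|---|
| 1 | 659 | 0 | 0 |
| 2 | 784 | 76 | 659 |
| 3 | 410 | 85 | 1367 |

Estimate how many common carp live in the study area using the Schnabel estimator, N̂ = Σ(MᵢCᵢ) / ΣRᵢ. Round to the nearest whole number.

Σ MᵢCᵢ = 0·659 + 659·784 + 1367·410 = 0 + 516656 + 560470 = 1077126
Σ Rᵢ = 0 + 76 + 85 = 161
N̂ = 1077126 / 161 ≈ 6690.2 → 6690

N ≈ 6690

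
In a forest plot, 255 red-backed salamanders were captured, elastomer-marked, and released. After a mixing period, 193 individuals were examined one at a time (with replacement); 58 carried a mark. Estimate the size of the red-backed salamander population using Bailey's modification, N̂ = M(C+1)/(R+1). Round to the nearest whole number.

N ≈ 838

N̂ = 255·(193+1)/(58+1) = 255·194/59 = 49470/59 ≈ 838.47 → 838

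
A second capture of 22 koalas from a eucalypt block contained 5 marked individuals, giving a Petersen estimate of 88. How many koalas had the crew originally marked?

M = 20

From N = M·C/R: M = N·R / C = 88·5 / 22 = 440 / 22 = 20.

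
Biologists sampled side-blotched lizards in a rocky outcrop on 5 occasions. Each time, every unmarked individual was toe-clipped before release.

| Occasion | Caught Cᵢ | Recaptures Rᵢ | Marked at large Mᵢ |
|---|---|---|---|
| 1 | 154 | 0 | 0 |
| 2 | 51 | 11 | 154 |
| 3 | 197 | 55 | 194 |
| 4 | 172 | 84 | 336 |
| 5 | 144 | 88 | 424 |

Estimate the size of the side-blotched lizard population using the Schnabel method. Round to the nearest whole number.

N ≈ 693

Σ MᵢCᵢ = 0·154 + 154·51 + 194·197 + 336·172 + 424·144 = 0 + 7854 + 38218 + 57792 + 61056 = 164920
Σ Rᵢ = 0 + 11 + 55 + 84 + 88 = 238
N̂ = 164920 / 238 ≈ 692.9 → 693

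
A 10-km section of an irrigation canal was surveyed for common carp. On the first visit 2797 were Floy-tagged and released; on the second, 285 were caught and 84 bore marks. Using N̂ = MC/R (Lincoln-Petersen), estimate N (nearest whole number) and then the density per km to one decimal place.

N̂ = 2797·285/84 = 797145/84 ≈ 9489.8 → 9490
Density = N̂ / area = 9490 / 10 = 949.0 per km

density ≈ 949.0 common carp per km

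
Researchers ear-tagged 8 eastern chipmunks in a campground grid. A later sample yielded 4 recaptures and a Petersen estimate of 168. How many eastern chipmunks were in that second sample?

From N = M·C/R: C = N·R / M = 168·4 / 8 = 672 / 8 = 84.

C = 84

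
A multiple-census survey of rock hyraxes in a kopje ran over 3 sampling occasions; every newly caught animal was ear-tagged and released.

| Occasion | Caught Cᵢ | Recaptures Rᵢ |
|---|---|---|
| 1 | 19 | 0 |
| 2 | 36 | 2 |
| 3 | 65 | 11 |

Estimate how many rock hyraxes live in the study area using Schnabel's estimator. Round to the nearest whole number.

N ≈ 318

Marked at large before each occasion: Mᵢ = Σⱼ<ᵢ (Cⱼ − Rⱼ) → M1=0, M2=19, M3=53
Σ MᵢCᵢ = 0·19 + 19·36 + 53·65 = 0 + 684 + 3445 = 4129
Σ Rᵢ = 0 + 2 + 11 = 13
N̂ = 4129 / 13 ≈ 317.6 → 318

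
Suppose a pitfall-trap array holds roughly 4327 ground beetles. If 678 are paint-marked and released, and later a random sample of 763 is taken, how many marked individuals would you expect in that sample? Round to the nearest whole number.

expected recaptures ≈ 120

Expected recaptures E[R] = M·C / N.
E[R] = 678 × 763 / 4327 = 517314 / 4327 ≈ 119.6 → 120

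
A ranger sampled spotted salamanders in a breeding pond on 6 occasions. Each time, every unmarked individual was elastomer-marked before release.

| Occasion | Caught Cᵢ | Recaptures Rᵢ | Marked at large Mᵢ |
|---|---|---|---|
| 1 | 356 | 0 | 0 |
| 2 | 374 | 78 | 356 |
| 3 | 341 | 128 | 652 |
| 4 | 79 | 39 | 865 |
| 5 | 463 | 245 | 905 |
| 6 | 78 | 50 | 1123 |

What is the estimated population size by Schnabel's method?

N = 1723

Σ MᵢCᵢ = 0·356 + 356·374 + 652·341 + 865·79 + 905·463 + 1123·78 = 0 + 133144 + 222332 + 68335 + 419015 + 87594 = 930420
Σ Rᵢ = 0 + 78 + 128 + 39 + 245 + 50 = 540
N̂ = 930420 / 540 = 1723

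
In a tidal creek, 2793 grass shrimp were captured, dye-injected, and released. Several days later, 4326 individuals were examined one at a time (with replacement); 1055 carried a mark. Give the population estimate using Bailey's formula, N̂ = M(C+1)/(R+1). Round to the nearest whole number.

N̂ = 2793·(4326+1)/(1055+1) = 2793·4327/1056 = 12085311/1056 ≈ 11444.4 → 11444

N ≈ 11,444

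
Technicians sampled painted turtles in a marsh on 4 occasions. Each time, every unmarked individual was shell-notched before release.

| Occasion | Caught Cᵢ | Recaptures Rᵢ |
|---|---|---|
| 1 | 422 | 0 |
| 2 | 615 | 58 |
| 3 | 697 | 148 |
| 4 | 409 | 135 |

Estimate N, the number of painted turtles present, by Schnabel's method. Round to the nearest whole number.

Marked at large before each occasion: Mᵢ = Σⱼ<ᵢ (Cⱼ − Rⱼ) → M1=0, M2=422, M3=979, M4=1528
Σ MᵢCᵢ = 0·422 + 422·615 + 979·697 + 1528·409 = 0 + 259530 + 682363 + 624952 = 1566845
Σ Rᵢ = 0 + 58 + 148 + 135 = 341
N̂ = 1566845 / 341 ≈ 4594.9 → 4595

N ≈ 4595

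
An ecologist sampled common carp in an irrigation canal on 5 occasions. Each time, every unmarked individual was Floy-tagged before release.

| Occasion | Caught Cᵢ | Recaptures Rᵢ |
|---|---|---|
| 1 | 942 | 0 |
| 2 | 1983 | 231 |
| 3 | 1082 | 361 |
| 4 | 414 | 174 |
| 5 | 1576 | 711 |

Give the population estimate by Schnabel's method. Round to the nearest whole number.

Marked at large before each occasion: Mᵢ = Σⱼ<ᵢ (Cⱼ − Rⱼ) → M1=0, M2=942, M3=2694, M4=3415, M5=3655
Σ MᵢCᵢ = 0·942 + 942·1983 + 2694·1082 + 3415·414 + 3655·1576 = 0 + 1867986 + 2914908 + 1413810 + 5760280 = 11956984
Σ Rᵢ = 0 + 231 + 361 + 174 + 711 = 1477
N̂ = 11956984 / 1477 ≈ 8095.45 → 8095

N ≈ 8095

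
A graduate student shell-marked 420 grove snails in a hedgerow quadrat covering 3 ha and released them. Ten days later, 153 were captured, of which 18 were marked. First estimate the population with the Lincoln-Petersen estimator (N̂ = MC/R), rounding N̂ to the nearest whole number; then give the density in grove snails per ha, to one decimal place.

density ≈ 1190.0 grove snails per ha

N̂ = 420·153/18 = 64260/18 = 3570
Density = N̂ / area = 3570 / 3 = 1190.0 per ha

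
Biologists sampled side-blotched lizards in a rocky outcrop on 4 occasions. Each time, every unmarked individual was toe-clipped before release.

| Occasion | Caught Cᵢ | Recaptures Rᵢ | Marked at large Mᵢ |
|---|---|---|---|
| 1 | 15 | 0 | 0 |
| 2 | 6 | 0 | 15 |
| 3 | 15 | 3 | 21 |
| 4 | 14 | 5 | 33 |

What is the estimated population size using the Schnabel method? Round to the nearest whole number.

N ≈ 108

Σ MᵢCᵢ = 0·15 + 15·6 + 21·15 + 33·14 = 0 + 90 + 315 + 462 = 867
Σ Rᵢ = 0 + 0 + 3 + 5 = 8
N̂ = 867 / 8 ≈ 108.4 → 108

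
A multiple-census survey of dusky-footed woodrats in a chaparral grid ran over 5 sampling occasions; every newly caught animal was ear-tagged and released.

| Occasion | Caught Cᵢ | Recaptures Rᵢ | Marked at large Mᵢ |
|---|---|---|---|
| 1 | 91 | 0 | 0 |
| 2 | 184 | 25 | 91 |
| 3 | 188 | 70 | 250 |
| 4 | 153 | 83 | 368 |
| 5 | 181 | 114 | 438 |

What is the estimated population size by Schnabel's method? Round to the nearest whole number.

N ≈ 683

Σ MᵢCᵢ = 0·91 + 91·184 + 250·188 + 368·153 + 438·181 = 0 + 16744 + 47000 + 56304 + 79278 = 199326
Σ Rᵢ = 0 + 25 + 70 + 83 + 114 = 292
N̂ = 199326 / 292 ≈ 682.6 → 683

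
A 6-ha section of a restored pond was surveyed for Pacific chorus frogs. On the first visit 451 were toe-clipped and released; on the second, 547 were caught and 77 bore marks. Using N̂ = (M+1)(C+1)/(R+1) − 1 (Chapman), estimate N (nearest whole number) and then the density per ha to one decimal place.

N̂ = 452·548/78 − 1 = 247696/78 − 1 ≈ 3174.6 → 3175
Density = N̂ / area = 3175 / 6 ≈ 529.17 → 529.2 per ha

density ≈ 529.2 Pacific chorus frogs per ha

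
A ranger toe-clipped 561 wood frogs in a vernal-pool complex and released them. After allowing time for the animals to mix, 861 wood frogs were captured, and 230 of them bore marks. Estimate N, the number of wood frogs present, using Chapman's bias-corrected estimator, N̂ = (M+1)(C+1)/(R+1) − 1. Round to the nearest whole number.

N̂ = (561+1)(861+1)/(230+1) − 1 = 562·862/231 − 1
= 484444/231 − 1 ≈ 2097.2 − 1 ≈ 2096.2 → 2096

N ≈ 2096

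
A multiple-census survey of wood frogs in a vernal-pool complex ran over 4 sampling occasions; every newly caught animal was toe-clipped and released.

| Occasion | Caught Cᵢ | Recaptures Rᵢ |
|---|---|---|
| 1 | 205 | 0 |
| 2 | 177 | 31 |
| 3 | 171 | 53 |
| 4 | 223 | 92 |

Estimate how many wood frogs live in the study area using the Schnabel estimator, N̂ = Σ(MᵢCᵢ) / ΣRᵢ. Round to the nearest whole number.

N ≈ 1141

Marked at large before each occasion: Mᵢ = Σⱼ<ᵢ (Cⱼ − Rⱼ) → M1=0, M2=205, M3=351, M4=469
Σ MᵢCᵢ = 0·205 + 205·177 + 351·171 + 469·223 = 0 + 36285 + 60021 + 104587 = 200893
Σ Rᵢ = 0 + 31 + 53 + 92 = 176
N̂ = 200893 / 176 ≈ 1141.4 → 1141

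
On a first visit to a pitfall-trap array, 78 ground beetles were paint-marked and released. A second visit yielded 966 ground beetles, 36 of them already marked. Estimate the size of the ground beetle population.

N = 2093

The marked fraction in the recapture sample should equal the marked fraction in the population: 36/966 = 78/N.
N = (78 × 966) / 36 = 75348 / 36 = 2093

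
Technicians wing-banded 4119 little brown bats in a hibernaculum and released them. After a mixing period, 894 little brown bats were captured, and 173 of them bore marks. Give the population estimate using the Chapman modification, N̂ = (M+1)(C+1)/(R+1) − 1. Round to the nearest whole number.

N̂ = (4119+1)(894+1)/(173+1) − 1 = 4120·895/174 − 1
= 3687400/174 − 1 ≈ 21192.0 − 1 ≈ 21191.0 → 21191

N ≈ 21,191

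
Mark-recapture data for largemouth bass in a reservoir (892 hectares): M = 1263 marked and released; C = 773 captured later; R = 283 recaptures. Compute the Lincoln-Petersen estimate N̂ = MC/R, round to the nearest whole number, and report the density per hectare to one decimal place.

density ≈ 3.9 largemouth bass per hectare

N̂ = 1263·773/283 = 976299/283 ≈ 3449.8 → 3450
Density = N̂ / area = 3450 / 892 ≈ 3.87 → 3.9 per hectare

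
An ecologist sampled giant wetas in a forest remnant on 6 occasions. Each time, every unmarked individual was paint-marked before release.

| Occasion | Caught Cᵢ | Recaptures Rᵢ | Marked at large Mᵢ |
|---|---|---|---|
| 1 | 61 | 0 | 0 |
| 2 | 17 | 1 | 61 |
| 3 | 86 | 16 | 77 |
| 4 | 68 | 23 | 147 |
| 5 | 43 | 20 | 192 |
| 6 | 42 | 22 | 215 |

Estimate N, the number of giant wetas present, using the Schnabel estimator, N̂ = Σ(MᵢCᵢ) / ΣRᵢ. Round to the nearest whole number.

N ≈ 426

Σ MᵢCᵢ = 0·61 + 61·17 + 77·86 + 147·68 + 192·43 + 215·42 = 0 + 1037 + 6622 + 9996 + 8256 + 9030 = 34941
Σ Rᵢ = 0 + 1 + 16 + 23 + 20 + 22 = 82
N̂ = 34941 / 82 ≈ 426.1 → 426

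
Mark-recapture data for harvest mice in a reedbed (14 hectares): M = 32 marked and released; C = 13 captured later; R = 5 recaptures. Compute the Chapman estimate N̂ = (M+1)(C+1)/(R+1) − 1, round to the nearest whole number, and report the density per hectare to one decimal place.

density ≈ 5.4 harvest mice per hectare

N̂ = 33·14/6 − 1 = 462/6 − 1 = 76
Density = N̂ / area = 76 / 14 ≈ 5.43 → 5.4 per hectare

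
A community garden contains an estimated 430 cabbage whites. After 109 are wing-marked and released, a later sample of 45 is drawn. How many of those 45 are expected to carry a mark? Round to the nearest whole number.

expected recaptures ≈ 11

Expected recaptures E[R] = M·C / N.
E[R] = 109 × 45 / 430 = 4905 / 430 ≈ 11.4 → 11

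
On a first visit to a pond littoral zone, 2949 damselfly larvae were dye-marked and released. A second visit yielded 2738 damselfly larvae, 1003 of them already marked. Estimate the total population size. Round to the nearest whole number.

N ≈ 8050

N = (2949 × 2738) / 1003 = 8074362 / 1003 ≈ 8050.2 → 8050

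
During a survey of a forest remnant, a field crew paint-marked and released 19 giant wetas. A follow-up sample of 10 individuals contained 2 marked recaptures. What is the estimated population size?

N = (19 × 10) / 2 = 190 / 2 = 95

N = 95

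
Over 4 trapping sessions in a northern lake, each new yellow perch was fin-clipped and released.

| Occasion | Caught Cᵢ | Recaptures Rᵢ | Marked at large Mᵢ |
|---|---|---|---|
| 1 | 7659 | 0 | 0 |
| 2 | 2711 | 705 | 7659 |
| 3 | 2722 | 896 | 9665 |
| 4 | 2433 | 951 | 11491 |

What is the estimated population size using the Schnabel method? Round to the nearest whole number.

Σ MᵢCᵢ = 0·7659 + 7659·2711 + 9665·2722 + 11491·2433 = 0 + 20763549 + 26308130 + 27957603 = 75029282
Σ Rᵢ = 0 + 705 + 896 + 951 = 2552
N̂ = 75029282 / 2552 ≈ 29400.2 → 29400

N ≈ 29,400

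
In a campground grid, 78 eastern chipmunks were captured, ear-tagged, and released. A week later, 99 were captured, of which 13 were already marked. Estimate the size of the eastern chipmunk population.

N = 594

N = (78 × 99) / 13 = 7722 / 13 = 594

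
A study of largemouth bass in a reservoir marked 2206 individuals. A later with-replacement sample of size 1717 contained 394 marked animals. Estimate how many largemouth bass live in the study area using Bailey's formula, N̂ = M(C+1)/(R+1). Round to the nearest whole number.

N ≈ 9595

N̂ = 2206·(1717+1)/(394+1) = 2206·1718/395 = 3789908/395 ≈ 9594.7 → 9595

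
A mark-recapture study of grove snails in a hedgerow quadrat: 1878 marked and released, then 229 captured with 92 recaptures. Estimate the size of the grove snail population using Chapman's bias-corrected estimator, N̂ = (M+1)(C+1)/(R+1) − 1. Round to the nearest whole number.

N̂ = (1878+1)(229+1)/(92+1) − 1 = 1879·230/93 − 1
= 432170/93 − 1 ≈ 4647.0 − 1 ≈ 4646.0 → 4646

N ≈ 4646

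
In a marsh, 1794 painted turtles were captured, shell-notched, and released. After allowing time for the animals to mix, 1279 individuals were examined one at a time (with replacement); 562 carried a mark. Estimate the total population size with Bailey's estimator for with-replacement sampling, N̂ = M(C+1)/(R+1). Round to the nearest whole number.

N̂ = 1794·(1279+1)/(562+1) = 1794·1280/563 = 2296320/563 ≈ 4078.7 → 4079

N ≈ 4079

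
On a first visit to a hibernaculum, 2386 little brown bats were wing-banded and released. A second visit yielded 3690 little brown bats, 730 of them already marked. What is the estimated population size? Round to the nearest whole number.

N ≈ 12,061

N = (2386 × 3690) / 730 = 8804340 / 730 ≈ 12060.7 → 12061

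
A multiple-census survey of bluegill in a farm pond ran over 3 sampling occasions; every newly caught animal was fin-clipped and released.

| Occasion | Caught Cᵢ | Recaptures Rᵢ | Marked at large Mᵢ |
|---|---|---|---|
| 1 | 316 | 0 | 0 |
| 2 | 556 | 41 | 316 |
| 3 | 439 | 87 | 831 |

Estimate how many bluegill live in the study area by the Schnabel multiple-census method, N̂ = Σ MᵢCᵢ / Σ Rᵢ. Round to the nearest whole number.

Σ MᵢCᵢ = 0·316 + 316·556 + 831·439 = 0 + 175696 + 364809 = 540505
Σ Rᵢ = 0 + 41 + 87 = 128
N̂ = 540505 / 128 ≈ 4222.7 → 4223

N ≈ 4223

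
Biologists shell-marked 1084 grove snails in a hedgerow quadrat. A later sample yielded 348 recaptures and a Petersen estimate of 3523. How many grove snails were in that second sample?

C = 1131

From N = M·C/R: C = N·R / M = 3523·348 / 1084 = 1226004 / 1084 = 1131.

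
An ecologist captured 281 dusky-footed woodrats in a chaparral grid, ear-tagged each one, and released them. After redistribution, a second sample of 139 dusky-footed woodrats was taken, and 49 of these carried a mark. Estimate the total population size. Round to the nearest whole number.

N ≈ 797

Lincoln-Petersen assumes M/N = R/C, so N = M·C / R.
N = (281 × 139) / 49 = 39059 / 49 ≈ 797.1 → 797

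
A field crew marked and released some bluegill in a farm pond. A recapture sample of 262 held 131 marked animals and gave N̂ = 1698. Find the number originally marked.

From N = M·C/R: M = N·R / C = 1698·131 / 262 = 222438 / 262 = 849.

M = 849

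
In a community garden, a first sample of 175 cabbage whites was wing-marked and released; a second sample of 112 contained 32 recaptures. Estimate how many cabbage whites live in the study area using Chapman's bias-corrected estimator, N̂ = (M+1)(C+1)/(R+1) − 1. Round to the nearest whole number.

N ≈ 602

N̂ = (175+1)(112+1)/(32+1) − 1 = 176·113/33 − 1
= 19888/33 − 1 ≈ 602.7 − 1 ≈ 601.7 → 602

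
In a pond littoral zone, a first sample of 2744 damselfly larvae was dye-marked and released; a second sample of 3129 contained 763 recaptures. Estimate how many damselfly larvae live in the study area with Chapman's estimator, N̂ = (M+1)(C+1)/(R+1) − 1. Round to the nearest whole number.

N̂ = (2744+1)(3129+1)/(763+1) − 1 = 2745·3130/764 − 1
= 8591850/764 − 1 ≈ 11245.9 − 1 ≈ 11244.9 → 11245

N ≈ 11,245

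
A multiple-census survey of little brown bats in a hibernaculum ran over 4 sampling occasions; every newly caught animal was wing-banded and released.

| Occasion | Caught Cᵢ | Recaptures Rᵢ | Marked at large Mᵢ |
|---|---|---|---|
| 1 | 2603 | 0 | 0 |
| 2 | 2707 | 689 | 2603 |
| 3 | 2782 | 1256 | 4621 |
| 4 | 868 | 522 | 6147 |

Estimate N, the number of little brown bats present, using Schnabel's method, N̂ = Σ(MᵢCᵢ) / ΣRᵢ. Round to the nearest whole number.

Σ MᵢCᵢ = 0·2603 + 2603·2707 + 4621·2782 + 6147·868 = 0 + 7046321 + 12855622 + 5335596 = 25237539
Σ Rᵢ = 0 + 689 + 1256 + 522 = 2467
N̂ = 25237539 / 2467 ≈ 10230.1 → 10230

N ≈ 10,230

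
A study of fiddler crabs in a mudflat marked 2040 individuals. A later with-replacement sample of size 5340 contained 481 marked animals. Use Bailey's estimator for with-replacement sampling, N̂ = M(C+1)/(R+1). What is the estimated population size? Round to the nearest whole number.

N ≈ 22,605

N̂ = 2040·(5340+1)/(481+1) = 2040·5341/482 = 10895640/482 ≈ 22605.1 → 22605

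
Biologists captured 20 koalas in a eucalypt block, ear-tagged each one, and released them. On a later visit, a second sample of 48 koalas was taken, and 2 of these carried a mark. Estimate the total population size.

N = 480

Lincoln-Petersen assumes M/N = R/C, so N = M·C / R.
N = (20 × 48) / 2 = 960 / 2 = 480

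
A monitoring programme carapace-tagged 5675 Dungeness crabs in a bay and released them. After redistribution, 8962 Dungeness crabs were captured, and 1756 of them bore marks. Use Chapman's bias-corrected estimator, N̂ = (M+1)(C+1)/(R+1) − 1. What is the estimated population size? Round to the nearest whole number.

N ≈ 28,954

N̂ = (5675+1)(8962+1)/(1756+1) − 1 = 5676·8963/1757 − 1
= 50873988/1757 − 1 ≈ 28955.0 − 1 ≈ 28954.0 → 28954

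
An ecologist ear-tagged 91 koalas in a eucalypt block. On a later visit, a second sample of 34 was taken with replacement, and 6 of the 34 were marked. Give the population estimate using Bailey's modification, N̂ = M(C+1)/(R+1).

N̂ = 91·(34+1)/(6+1) = 91·35/7 = 3185/7 = 455

N = 455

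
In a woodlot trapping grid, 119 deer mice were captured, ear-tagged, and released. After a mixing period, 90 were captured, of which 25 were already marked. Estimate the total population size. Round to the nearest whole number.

N ≈ 428

N = (119 × 90) / 25 = 10710 / 25 ≈ 428.4 → 428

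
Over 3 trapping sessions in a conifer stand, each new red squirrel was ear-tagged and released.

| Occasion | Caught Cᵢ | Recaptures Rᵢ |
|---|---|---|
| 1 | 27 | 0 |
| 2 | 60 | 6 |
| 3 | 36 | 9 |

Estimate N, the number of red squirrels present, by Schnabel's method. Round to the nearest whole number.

N ≈ 302

Marked at large before each occasion: Mᵢ = Σⱼ<ᵢ (Cⱼ − Rⱼ) → M1=0, M2=27, M3=81
Σ MᵢCᵢ = 0·27 + 27·60 + 81·36 = 0 + 1620 + 2916 = 4536
Σ Rᵢ = 0 + 6 + 9 = 15
N̂ = 4536 / 15 ≈ 302.4 → 302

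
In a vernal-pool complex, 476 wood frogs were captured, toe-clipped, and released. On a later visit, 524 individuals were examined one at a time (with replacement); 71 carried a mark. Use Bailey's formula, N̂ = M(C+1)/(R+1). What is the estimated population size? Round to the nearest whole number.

N̂ = 476·(524+1)/(71+1) = 476·525/72 = 249900/72 ≈ 3470.8 → 3471

N ≈ 3471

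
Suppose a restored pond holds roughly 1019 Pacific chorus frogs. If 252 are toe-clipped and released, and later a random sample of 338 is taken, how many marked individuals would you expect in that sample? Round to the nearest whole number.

expected recaptures ≈ 84

Expected recaptures E[R] = M·C / N.
E[R] = 252 × 338 / 1019 = 85176 / 1019 ≈ 83.6 → 84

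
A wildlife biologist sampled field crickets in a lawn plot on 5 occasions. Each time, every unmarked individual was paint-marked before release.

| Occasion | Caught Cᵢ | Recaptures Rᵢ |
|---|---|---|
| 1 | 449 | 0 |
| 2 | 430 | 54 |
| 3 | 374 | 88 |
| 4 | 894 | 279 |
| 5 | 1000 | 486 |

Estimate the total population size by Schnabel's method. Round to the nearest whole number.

Marked at large before each occasion: Mᵢ = Σⱼ<ᵢ (Cⱼ − Rⱼ) → M1=0, M2=449, M3=825, M4=1111, M5=1726
Σ MᵢCᵢ = 0·449 + 449·430 + 825·374 + 1111·894 + 1726·1000 = 0 + 193070 + 308550 + 993234 + 1726000 = 3220854
Σ Rᵢ = 0 + 54 + 88 + 279 + 486 = 907
N̂ = 3220854 / 907 ≈ 3551.1 → 3551

N ≈ 3551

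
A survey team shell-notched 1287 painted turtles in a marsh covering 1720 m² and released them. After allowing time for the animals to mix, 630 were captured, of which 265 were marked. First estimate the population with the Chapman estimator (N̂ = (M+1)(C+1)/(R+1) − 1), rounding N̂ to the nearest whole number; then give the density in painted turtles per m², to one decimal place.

N̂ = 1288·631/266 − 1 = 812728/266 − 1 ≈ 3054.4 → 3054
Density = N̂ / area = 3054 / 1720 ≈ 1.78 → 1.8 per m²

density ≈ 1.8 painted turtles per m²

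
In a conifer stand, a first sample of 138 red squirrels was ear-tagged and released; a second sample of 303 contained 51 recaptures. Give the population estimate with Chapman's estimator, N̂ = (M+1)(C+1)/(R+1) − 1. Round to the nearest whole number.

N̂ = (138+1)(303+1)/(51+1) − 1 = 139·304/52 − 1
= 42256/52 − 1 ≈ 812.6 − 1 ≈ 811.6 → 812

N ≈ 812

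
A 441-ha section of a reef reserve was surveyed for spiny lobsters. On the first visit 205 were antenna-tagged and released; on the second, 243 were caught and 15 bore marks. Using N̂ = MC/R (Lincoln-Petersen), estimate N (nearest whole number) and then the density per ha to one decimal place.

density ≈ 7.5 spiny lobsters per ha

N̂ = 205·243/15 = 49815/15 = 3321
Density = N̂ / area = 3321 / 441 ≈ 7.53 → 7.5 per ha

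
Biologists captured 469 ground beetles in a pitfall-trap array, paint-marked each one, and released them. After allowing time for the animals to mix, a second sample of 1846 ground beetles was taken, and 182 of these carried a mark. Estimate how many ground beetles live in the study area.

N = 4757

N = (469 × 1846) / 182 = 865774 / 182 = 4757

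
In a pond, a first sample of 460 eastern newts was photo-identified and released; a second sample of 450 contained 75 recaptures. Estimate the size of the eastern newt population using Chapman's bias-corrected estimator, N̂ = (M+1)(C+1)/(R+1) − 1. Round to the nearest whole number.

N̂ = (460+1)(450+1)/(75+1) − 1 = 461·451/76 − 1
= 207911/76 − 1 ≈ 2735.7 − 1 ≈ 2734.7 → 2735

N ≈ 2735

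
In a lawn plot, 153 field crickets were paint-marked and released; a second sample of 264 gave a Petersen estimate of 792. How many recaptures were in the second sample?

R = 51

From N = M·C/R: R = M·C / N = 153·264 / 792 = 40392 / 792 = 51.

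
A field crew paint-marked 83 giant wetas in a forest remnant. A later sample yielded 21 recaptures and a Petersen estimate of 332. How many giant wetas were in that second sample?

From N = M·C/R: C = N·R / M = 332·21 / 83 = 6972 / 83 = 84.

C = 84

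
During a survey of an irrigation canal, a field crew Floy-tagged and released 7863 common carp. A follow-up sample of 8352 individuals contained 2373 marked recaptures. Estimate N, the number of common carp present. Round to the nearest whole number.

N ≈ 27,675

The marked fraction in the recapture sample should equal the marked fraction in the population: 2373/8352 = 7863/N.
N = (7863 × 8352) / 2373 = 65671776 / 2373 ≈ 27674.6 → 27675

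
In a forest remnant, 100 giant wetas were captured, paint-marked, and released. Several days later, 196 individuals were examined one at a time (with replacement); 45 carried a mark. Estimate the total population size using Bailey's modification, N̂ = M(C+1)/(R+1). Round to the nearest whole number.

N ≈ 428

N̂ = 100·(196+1)/(45+1) = 100·197/46 = 19700/46 ≈ 428.3 → 428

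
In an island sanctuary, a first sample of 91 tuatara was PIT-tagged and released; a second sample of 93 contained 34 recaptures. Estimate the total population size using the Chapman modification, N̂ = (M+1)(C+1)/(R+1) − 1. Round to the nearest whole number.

N ≈ 246

N̂ = (91+1)(93+1)/(34+1) − 1 = 92·94/35 − 1
= 8648/35 − 1 ≈ 247.1 − 1 ≈ 246.1 → 246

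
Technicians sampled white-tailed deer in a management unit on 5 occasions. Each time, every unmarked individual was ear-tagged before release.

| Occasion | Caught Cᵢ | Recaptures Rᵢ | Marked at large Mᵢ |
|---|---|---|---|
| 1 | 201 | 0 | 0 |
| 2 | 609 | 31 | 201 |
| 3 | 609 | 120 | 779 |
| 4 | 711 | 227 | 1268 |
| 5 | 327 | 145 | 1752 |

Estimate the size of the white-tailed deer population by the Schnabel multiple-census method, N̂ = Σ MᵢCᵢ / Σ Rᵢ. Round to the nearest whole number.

N ≈ 3960

Σ MᵢCᵢ = 0·201 + 201·609 + 779·609 + 1268·711 + 1752·327 = 0 + 122409 + 474411 + 901548 + 572904 = 2071272
Σ Rᵢ = 0 + 31 + 120 + 227 + 145 = 523
N̂ = 2071272 / 523 ≈ 3960.4 → 3960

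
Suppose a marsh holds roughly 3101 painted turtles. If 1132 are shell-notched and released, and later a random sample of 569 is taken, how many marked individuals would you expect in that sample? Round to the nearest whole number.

Expected recaptures E[R] = M·C / N.
E[R] = 1132 × 569 / 3101 = 644108 / 3101 ≈ 207.7 → 208

expected recaptures ≈ 208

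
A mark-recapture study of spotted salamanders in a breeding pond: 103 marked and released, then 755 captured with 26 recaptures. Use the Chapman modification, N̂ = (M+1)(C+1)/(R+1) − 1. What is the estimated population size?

N̂ = (103+1)(755+1)/(26+1) − 1 = 104·756/27 − 1
= 78624/27 − 1 = 2912 − 1 = 2911

N = 2911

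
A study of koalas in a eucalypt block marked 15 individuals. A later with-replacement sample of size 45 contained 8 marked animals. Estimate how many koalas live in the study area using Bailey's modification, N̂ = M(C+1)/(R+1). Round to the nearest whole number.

N ≈ 77

N̂ = 15·(45+1)/(8+1) = 15·46/9 = 690/9 ≈ 76.7 → 77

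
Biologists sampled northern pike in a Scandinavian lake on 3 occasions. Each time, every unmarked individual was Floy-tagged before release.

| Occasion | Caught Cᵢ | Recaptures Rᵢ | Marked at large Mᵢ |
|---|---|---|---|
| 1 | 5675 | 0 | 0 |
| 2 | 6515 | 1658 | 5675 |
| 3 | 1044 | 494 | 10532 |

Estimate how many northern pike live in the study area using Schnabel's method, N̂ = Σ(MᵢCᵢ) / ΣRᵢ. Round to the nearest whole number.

Σ MᵢCᵢ = 0·5675 + 5675·6515 + 10532·1044 = 0 + 36972625 + 10995408 = 47968033
Σ Rᵢ = 0 + 1658 + 494 = 2152
N̂ = 47968033 / 2152 ≈ 22290.0 → 22290

N ≈ 22,290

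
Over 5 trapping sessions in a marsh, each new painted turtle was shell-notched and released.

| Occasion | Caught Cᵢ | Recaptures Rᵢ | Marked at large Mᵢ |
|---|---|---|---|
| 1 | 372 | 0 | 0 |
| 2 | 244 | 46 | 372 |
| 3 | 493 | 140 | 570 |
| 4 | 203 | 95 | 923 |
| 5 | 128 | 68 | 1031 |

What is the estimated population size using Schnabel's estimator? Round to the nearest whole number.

N ≈ 1980

Σ MᵢCᵢ = 0·372 + 372·244 + 570·493 + 923·203 + 1031·128 = 0 + 90768 + 281010 + 187369 + 131968 = 691115
Σ Rᵢ = 0 + 46 + 140 + 95 + 68 = 349
N̂ = 691115 / 349 ≈ 1980.3 → 1980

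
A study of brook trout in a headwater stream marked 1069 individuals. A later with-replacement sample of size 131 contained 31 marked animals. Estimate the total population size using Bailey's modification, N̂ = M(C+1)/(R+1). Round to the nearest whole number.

N ≈ 4410

N̂ = 1069·(131+1)/(31+1) = 1069·132/32 = 141108/32 ≈ 4409.6 → 4410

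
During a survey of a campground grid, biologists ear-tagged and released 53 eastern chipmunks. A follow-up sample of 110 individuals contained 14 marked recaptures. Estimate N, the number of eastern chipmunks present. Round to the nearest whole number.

N ≈ 416

N = (53 × 110) / 14 = 5830 / 14 ≈ 416.4 → 416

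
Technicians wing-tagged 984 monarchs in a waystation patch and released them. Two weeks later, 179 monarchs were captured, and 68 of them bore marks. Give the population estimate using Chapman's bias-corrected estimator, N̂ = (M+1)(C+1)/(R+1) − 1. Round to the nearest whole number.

N ≈ 2569

N̂ = (984+1)(179+1)/(68+1) − 1 = 985·180/69 − 1
= 177300/69 − 1 ≈ 2569.6 − 1 ≈ 2568.6 → 2569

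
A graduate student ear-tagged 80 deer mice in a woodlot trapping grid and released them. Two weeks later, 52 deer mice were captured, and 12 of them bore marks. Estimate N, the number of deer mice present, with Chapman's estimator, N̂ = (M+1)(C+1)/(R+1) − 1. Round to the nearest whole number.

N ≈ 329

N̂ = (80+1)(52+1)/(12+1) − 1 = 81·53/13 − 1
= 4293/13 − 1 ≈ 330.2 − 1 ≈ 329.2 → 329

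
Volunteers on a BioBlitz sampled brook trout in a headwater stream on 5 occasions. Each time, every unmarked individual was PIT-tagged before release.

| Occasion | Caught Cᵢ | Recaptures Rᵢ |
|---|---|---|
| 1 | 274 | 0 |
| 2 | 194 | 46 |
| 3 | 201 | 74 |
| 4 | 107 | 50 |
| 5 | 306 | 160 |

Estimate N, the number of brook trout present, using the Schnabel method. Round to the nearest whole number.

N ≈ 1158

Marked at large before each occasion: Mᵢ = Σⱼ<ᵢ (Cⱼ − Rⱼ) → M1=0, M2=274, M3=422, M4=549, M5=606
Σ MᵢCᵢ = 0·274 + 274·194 + 422·201 + 549·107 + 606·306 = 0 + 53156 + 84822 + 58743 + 185436 = 382157
Σ Rᵢ = 0 + 46 + 74 + 50 + 160 = 330
N̂ = 382157 / 330 ≈ 1158.1 → 1158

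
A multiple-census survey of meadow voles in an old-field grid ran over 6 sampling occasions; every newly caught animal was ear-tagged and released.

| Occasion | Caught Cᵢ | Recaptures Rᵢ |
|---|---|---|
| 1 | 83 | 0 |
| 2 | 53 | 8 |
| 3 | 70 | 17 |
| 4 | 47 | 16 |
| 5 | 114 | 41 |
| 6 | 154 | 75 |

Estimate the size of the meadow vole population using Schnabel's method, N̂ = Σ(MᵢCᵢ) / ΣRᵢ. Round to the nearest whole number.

Marked at large before each occasion: Mᵢ = Σⱼ<ᵢ (Cⱼ − Rⱼ) → M1=0, M2=83, M3=128, M4=181, M5=212, M6=285
Σ MᵢCᵢ = 0·83 + 83·53 + 128·70 + 181·47 + 212·114 + 285·154 = 0 + 4399 + 8960 + 8507 + 24168 + 43890 = 89924
Σ Rᵢ = 0 + 8 + 17 + 16 + 41 + 75 = 157
N̂ = 89924 / 157 ≈ 572.8 → 573

N ≈ 573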